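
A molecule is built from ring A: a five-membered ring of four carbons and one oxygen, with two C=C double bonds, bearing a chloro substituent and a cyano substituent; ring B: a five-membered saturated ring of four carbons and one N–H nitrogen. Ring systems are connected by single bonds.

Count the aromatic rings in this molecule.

Ring A is fully conjugated (every ring atom contributes a p orbital); 2 ring double bonds (4 π electrons) plus a heteroatom lone pair (2) give 6 π electrons. That satisfies 4n+2 with n=1, so ring A is aromatic (furan).
Ring B has only sp³ atoms, so it is not fully conjugated — not aromatic (pyrrolidine).
Aromatic: A. Total: 1.

1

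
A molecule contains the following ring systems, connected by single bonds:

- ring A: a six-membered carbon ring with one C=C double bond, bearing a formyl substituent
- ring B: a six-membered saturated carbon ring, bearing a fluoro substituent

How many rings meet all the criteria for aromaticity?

Ring A has four sp³ carbons, so it is not fully conjugated — not aromatic (cyclohexene).
Ring B has only sp³ atoms, so it is not fully conjugated — not aromatic (cyclohexane).
No ring is aromatic. Total: 0.

0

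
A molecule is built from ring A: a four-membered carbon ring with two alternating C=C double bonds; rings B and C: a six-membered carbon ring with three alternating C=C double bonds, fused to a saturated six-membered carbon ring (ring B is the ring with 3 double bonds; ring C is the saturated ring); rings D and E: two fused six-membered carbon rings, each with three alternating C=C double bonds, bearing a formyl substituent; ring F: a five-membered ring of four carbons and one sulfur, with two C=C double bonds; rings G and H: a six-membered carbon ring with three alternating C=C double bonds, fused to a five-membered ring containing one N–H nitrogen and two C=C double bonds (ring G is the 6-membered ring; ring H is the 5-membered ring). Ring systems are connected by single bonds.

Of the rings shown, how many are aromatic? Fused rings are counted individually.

Ring A has only sp² ring atoms; a planar conformation would have a fully conjugated π system of 4 electrons. But 4 = 4(1), which is 4n not 4n+2, so ring A is not aromatic (cyclobutadiene) — cyclobutadiene is antiaromatic and distorts to a rectangle.
Ring B has a continuous p-orbital overlap around the ring; 3 ring double bonds give 6 π electrons. 6 = 4(1)+2, so ring B is aromatic (benzene ring).
Ring C has four sp³ carbons, so it is not fully conjugated — not aromatic (cyclohexane ring).
Rings D and E form a fused bicyclic system with 10 sp² atoms and 10 π electrons from ring double bonds. 10 = 4(2)+2, so the system is aromatic and both rings count as aromatic (naphthalene).
Ring F is fully conjugated (every ring atom contributes a p orbital); 2 ring double bonds (4 π electrons) plus a heteroatom lone pair (2) give 6 π electrons. Since 6 = 4n+2 (n=1), ring F is aromatic (thiophene).
Rings G and H form a fused bicyclic system (with one N–H) with 9 sp² atoms and 10 π electrons from ring double bonds plus a heteroatom lone pair. 10 = 4(2)+2, so the system is aromatic and both rings count as aromatic (indole).
Aromatic: B, D, E, F, G, H. Total: 6.

6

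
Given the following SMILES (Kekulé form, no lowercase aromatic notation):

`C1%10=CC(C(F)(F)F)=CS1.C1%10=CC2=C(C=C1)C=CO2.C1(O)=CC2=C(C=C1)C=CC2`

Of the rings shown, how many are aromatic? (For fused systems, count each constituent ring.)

4

The SMILES encodes a five-membered ring of four carbons and one sulfur, with two C=C double bonds; a six-membered carbon ring with three alternating C=C double bonds, fused to a five-membered ring containing one oxygen and two C=C double bonds; a six-membered carbon ring with three alternating C=C double bonds, fused to a five-membered carbon ring containing one C=C double bond and one sp³ carbon.
The 5-membered ring with one sulfur is fully conjugated (every ring atom contributes a p orbital); 2 ring double bonds (4 π electrons) plus a heteroatom lone pair (2) give 6 π electrons. Since 6 = 4n+2 (n=1), it is aromatic (thiophene).
The fused 6/5-membered bicyclic (with one oxygen) is a single π system with 9 sp² atoms and 10 π electrons from ring double bonds plus a heteroatom lone pair. 10 = 4(2)+2, so the system is aromatic and both rings count as aromatic (benzofuran).
The 6-membered ring is planar and fully conjugated; 3 ring double bonds give 6 π electrons. That satisfies 4n+2 with n=1, so it is aromatic (benzene ring).
The 5-membered ring has one sp³ carbon, so it is not fully conjugated — not aromatic (cyclopentene ring).
4 of the 5 rings are aromatic. Total: 4.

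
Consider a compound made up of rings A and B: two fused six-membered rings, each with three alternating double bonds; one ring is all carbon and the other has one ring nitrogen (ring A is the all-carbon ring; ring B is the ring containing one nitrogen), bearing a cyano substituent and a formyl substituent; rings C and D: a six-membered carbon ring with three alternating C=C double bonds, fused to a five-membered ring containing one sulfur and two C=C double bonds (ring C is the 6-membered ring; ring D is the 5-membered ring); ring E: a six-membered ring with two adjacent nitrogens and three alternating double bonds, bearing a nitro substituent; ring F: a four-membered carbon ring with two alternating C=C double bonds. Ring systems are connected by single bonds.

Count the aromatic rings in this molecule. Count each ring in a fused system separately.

5

Rings A and B form a fused bicyclic system (with one nitrogen) with 10 sp² atoms and 10 π electrons from ring double bonds. 10 = 4(2)+2, so the system is aromatic and both rings count as aromatic (quinoline).
Rings C and D form a fused bicyclic system (with one sulfur) with 9 sp² atoms and 10 π electrons from ring double bonds plus a heteroatom lone pair. 10 = 4(2)+2, so the system is aromatic and both rings count as aromatic (benzothiophene).
Ring E has a continuous p-orbital overlap around the ring; 3 ring double bonds give 6 π electrons. That satisfies 4n+2 with n=1, so ring E is aromatic (pyridazine).
Ring F has only sp² ring atoms; a planar conformation would have a fully conjugated π system of 4 electrons. But 4 = 4(1), which is 4n not 4n+2, so ring F is not aromatic (cyclobutadiene) — cyclobutadiene is antiaromatic and distorts to a rectangle.
Aromatic: A, B, C, D, E. Total: 5.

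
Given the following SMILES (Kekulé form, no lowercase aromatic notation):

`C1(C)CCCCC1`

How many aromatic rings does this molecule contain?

The SMILES encodes a six-membered saturated carbon ring.
The 6-membered ring has only sp³ atoms, so it is not fully conjugated — not aromatic (cyclohexane).

0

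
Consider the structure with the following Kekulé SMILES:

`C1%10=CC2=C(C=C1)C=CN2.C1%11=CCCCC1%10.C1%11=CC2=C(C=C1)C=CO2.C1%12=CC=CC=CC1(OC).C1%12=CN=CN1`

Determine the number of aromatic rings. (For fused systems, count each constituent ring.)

5

The SMILES encodes a six-membered carbon ring with three alternating C=C double bonds, fused to a five-membered ring containing one N–H nitrogen and two C=C double bonds; a six-membered carbon ring with one C=C double bond; a six-membered carbon ring with three alternating C=C double bonds, fused to a five-membered ring containing one oxygen and two C=C double bonds; a seven-membered carbon ring with three C=C double bonds and one sp³ carbon; a five-membered ring with nitrogens at positions 1 and 3 (one bearing H, one in a C=N bond) and two double bonds.
The fused 6/5-membered bicyclic (with one N–H) is a single π system with 9 sp² atoms and 10 π electrons from ring double bonds plus a heteroatom lone pair. 10 = 4(2)+2, so the system is aromatic and both rings count as aromatic (indole).
The 6-membered ring has four sp³ carbons, so it is not fully conjugated — not aromatic (cyclohexene).
The fused 6/5-membered bicyclic (with one oxygen) is a single π system with 9 sp² atoms and 10 π electrons from ring double bonds plus a heteroatom lone pair. 10 = 4(2)+2, so the system is aromatic and both rings count as aromatic (benzofuran).
The 7-membered ring has one sp³ carbon, so it is not fully conjugated — not aromatic (cycloheptatriene).
The 5-membered ring with two nitrogens (one N–H, one =N–) is planar and fully conjugated; 2 ring double bonds (4 π electrons) plus a heteroatom lone pair (2) give 6 π electrons. Since 6 = 4n+2 (n=1), it is aromatic (imidazole).
5 of the 7 rings are aromatic. Total: 5.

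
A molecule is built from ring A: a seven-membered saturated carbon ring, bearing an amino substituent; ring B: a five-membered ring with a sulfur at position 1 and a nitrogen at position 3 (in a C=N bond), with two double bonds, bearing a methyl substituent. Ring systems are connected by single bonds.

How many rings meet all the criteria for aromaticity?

Ring A has only sp³ atoms, so it is not fully conjugated — not aromatic (cycloheptane).
Ring B has a continuous p-orbital overlap around the ring; 2 ring double bonds (4 π electrons) plus a heteroatom lone pair (2) give 6 π electrons. That satisfies 4n+2 with n=1, so ring B is aromatic (thiazole).
Aromatic: B. Total: 1.

1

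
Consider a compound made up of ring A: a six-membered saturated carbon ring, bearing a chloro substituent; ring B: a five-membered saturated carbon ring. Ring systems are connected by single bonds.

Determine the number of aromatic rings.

Ring A has only sp³ atoms, so it is not fully conjugated — not aromatic (cyclohexane).
Ring B has only sp³ atoms, so it is not fully conjugated — not aromatic (cyclopentane).
No ring is aromatic. Total: 0.

0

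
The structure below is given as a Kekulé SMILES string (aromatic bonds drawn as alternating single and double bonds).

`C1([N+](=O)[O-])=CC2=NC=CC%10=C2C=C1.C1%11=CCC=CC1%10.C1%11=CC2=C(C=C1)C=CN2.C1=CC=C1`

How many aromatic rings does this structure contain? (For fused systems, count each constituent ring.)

4

The SMILES encodes two fused six-membered rings, each with three alternating double bonds; one ring is all carbon and the other has one ring nitrogen; a six-membered carbon ring with two isolated C=C double bonds and two sp³ carbons; a six-membered carbon ring with three alternating C=C double bonds, fused to a five-membered ring containing one N–H nitrogen and two C=C double bonds; a four-membered carbon ring with two alternating C=C double bonds.
The fused 6/6-membered bicyclic (with one nitrogen) is a single π system with 10 sp² atoms and 10 π electrons from ring double bonds. 10 = 4(2)+2, so the system is aromatic and both rings count as aromatic (quinoline).
The 6-membered ring has two sp³ carbons, so it is not fully conjugated — not aromatic (1,4-cyclohexadiene).
The fused 6/5-membered bicyclic (with one N–H) is a single π system with 9 sp² atoms and 10 π electrons from ring double bonds plus a heteroatom lone pair. 10 = 4(2)+2, so the system is aromatic and both rings count as aromatic (indole).
The 4-membered ring has only sp² ring atoms; a planar conformation would have a fully conjugated π system of 4 electrons. But 4 = 4(1), which is 4n not 4n+2, so it is not aromatic (cyclobutadiene) — cyclobutadiene is antiaromatic and distorts to a rectangle.
4 of the 6 rings are aromatic. Total: 4.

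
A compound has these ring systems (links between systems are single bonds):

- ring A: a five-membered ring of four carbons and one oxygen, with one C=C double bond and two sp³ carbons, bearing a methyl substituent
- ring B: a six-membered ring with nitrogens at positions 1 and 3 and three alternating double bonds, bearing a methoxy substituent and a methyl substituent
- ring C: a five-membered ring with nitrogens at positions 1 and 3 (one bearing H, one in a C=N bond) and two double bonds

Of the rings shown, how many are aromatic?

2

Ring A has two sp³ carbons, so it is not fully conjugated — not aromatic (2,3-dihydrofuran).
Ring B has a continuous p-orbital overlap around the ring; 3 ring double bonds give 6 π electrons. Since 6 = 4n+2 (n=1), ring B is aromatic (pyrimidine).
Ring C is planar and fully conjugated; 2 ring double bonds (4 π electrons) plus a heteroatom lone pair (2) give 6 π electrons. 6 = 4(1)+2, so ring C is aromatic (imidazole).
Aromatic: B, C. Total: 2.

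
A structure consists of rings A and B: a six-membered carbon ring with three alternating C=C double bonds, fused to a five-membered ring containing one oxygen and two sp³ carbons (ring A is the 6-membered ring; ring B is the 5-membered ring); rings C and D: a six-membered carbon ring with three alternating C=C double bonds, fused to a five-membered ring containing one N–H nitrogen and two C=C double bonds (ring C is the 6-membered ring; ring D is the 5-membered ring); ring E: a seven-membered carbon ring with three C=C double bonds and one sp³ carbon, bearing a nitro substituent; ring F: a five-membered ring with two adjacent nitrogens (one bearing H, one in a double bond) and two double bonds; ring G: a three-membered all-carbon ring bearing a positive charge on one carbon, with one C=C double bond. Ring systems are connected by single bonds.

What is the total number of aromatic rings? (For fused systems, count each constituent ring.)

Ring A is fully conjugated (every ring atom contributes a p orbital); 3 ring double bonds give 6 π electrons. That satisfies 4n+2 with n=1, so ring A is aromatic (benzene ring).
Ring B has two sp³ carbons, so it is not fully conjugated — not aromatic (oxolane ring).
Rings C and D form a fused bicyclic system (with one N–H) with 9 sp² atoms and 10 π electrons from ring double bonds plus a heteroatom lone pair. 10 = 4(2)+2, so the system is aromatic and both rings count as aromatic (indole).
Ring E has one sp³ carbon, so it is not fully conjugated — not aromatic (cycloheptatriene).
Ring F has a continuous p-orbital overlap around the ring; 2 ring double bonds (4 π electrons) plus a heteroatom lone pair (2) give 6 π electrons. That satisfies 4n+2 with n=1, so ring F is aromatic (pyrazole).
Ring G is fully conjugated (every ring atom contributes a p orbital); 1 ring double bond (2 π electrons) plus the carbocation's empty p orbital (0, but keeps the ring conjugated) give 2 π electrons. Since 2 = 4n+2 (n=0), ring G is aromatic (cyclopropenyl cation).
Aromatic: A, C, D, F, G. Total: 5.

5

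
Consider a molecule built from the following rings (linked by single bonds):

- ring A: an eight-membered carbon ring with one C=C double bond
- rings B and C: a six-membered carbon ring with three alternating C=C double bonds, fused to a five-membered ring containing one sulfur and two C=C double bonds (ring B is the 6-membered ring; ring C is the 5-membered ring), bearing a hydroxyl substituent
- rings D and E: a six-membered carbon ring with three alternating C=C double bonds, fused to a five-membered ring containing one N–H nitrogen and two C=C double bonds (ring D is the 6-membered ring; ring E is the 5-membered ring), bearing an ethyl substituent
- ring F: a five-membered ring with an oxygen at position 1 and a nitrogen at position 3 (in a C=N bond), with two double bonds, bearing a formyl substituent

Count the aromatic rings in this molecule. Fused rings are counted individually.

Ring A has six sp³ carbons, so it is not fully conjugated — not aromatic (cyclooctene).
Rings B and C form a fused bicyclic system (with one sulfur) with 9 sp² atoms and 10 π electrons from ring double bonds plus a heteroatom lone pair. 10 = 4(2)+2, so the system is aromatic and both rings count as aromatic (benzothiophene).
Rings D and E form a fused bicyclic system (with one N–H) with 9 sp² atoms and 10 π electrons from ring double bonds plus a heteroatom lone pair. 10 = 4(2)+2, so the system is aromatic and both rings count as aromatic (indole).
Ring F has a continuous p-orbital overlap around the ring; 2 ring double bonds (4 π electrons) plus a heteroatom lone pair (2) give 6 π electrons. Since 6 = 4n+2 (n=1), ring F is aromatic (oxazole).
Aromatic: B, C, D, E, F. Total: 5.

5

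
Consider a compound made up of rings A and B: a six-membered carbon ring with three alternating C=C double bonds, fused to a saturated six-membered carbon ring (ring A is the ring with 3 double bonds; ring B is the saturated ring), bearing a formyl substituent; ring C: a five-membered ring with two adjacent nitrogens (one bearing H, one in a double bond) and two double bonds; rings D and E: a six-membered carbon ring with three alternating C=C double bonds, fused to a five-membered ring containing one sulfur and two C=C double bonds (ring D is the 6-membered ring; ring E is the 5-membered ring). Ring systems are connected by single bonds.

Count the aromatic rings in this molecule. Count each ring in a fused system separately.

Ring A is planar and fully conjugated; 3 ring double bonds give 6 π electrons. Since 6 = 4n+2 (n=1), ring A is aromatic (benzene ring).
Ring B has four sp³ carbons, so it is not fully conjugated — not aromatic (cyclohexane ring).
Ring C has a continuous p-orbital overlap around the ring; 2 ring double bonds (4 π electrons) plus a heteroatom lone pair (2) give 6 π electrons. That satisfies 4n+2 with n=1, so ring C is aromatic (pyrazole).
Rings D and E form a fused bicyclic system (with one sulfur) with 9 sp² atoms and 10 π electrons from ring double bonds plus a heteroatom lone pair. 10 = 4(2)+2, so the system is aromatic and both rings count as aromatic (benzothiophene).
Aromatic: A, C, D, E. Total: 4.

4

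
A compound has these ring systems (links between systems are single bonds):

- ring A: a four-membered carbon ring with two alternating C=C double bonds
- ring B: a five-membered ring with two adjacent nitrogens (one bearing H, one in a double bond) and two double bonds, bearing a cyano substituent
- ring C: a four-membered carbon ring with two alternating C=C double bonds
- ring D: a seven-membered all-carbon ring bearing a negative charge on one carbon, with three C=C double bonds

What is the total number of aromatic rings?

Ring A has only sp² ring atoms; a planar conformation would have a fully conjugated π system of 4 electrons. But 4 = 4(1), which is 4n not 4n+2, so ring A is not aromatic (cyclobutadiene) — cyclobutadiene is antiaromatic and distorts to a rectangle.
Ring B has a continuous p-orbital overlap around the ring; 2 ring double bonds (4 π electrons) plus a heteroatom lone pair (2) give 6 π electrons. Since 6 = 4n+2 (n=1), ring B is aromatic (pyrazole).
Ring C has only sp² ring atoms; a planar conformation would have a fully conjugated π system of 4 electrons. But 4 = 4(1), which is 4n not 4n+2, so ring C is not aromatic (cyclobutadiene) — cyclobutadiene is antiaromatic and distorts to a rectangle.
Ring D has only sp² ring atoms; a planar conformation would have a fully conjugated π system of 8 electrons. But 8 = 4(2), which is 4n not 4n+2, so ring D is not aromatic (cycloheptatrienyl anion).
Aromatic: B. Total: 1.

1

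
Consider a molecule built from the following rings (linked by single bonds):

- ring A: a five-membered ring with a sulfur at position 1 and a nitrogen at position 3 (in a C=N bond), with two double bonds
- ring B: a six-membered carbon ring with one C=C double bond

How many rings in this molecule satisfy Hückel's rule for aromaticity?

1

Ring A is planar and fully conjugated; 2 ring double bonds (4 π electrons) plus a heteroatom lone pair (2) give 6 π electrons. Since 6 = 4n+2 (n=1), ring A is aromatic (thiazole).
Ring B has four sp³ carbons, so it is not fully conjugated — not aromatic (cyclohexene).
Aromatic: A. Total: 1.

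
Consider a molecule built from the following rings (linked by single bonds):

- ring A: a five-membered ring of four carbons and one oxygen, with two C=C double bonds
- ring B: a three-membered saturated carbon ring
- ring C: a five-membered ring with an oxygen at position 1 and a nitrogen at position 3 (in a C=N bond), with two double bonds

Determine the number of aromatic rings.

Ring A is fully conjugated (every ring atom contributes a p orbital); 2 ring double bonds (4 π electrons) plus a heteroatom lone pair (2) give 6 π electrons. 6 = 4(1)+2, so ring A is aromatic (furan).
Ring B has only sp³ atoms, so it is not fully conjugated — not aromatic (cyclopropane).
Ring C is planar and fully conjugated; 2 ring double bonds (4 π electrons) plus a heteroatom lone pair (2) give 6 π electrons. That satisfies 4n+2 with n=1, so ring C is aromatic (oxazole).
Aromatic: A, C. Total: 2.

2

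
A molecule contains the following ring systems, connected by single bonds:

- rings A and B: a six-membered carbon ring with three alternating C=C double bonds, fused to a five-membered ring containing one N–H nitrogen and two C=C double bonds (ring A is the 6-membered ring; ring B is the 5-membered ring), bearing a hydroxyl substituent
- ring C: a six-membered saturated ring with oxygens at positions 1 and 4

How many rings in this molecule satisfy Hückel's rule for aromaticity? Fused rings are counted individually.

Rings A and B form a fused bicyclic system (with one N–H) with 9 sp² atoms and 10 π electrons from ring double bonds plus a heteroatom lone pair. 10 = 4(2)+2, so the system is aromatic and both rings count as aromatic (indole).
Ring C has only sp³ atoms, so it is not fully conjugated — not aromatic (1,4-dioxane).
Aromatic: A, B. Total: 2.

2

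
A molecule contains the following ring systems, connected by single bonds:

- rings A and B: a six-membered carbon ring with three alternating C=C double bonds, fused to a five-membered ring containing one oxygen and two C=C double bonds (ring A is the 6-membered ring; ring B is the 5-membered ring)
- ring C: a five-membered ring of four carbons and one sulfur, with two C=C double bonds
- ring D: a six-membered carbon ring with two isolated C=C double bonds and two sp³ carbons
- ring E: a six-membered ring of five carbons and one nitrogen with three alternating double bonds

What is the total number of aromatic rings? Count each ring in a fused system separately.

Rings A and B form a fused bicyclic system (with one oxygen) with 9 sp² atoms and 10 π electrons from ring double bonds plus a heteroatom lone pair. 10 = 4(2)+2, so the system is aromatic and both rings count as aromatic (benzofuran).
Ring C is fully conjugated (every ring atom contributes a p orbital); 2 ring double bonds (4 π electrons) plus a heteroatom lone pair (2) give 6 π electrons. That satisfies 4n+2 with n=1, so ring C is aromatic (thiophene).
Ring D has two sp³ carbons, so it is not fully conjugated — not aromatic (1,4-cyclohexadiene).
Ring E has a continuous p-orbital overlap around the ring; 3 ring double bonds give 6 π electrons. 6 = 4(1)+2, so ring E is aromatic (pyridine).
Aromatic: A, B, C, E. Total: 4.

4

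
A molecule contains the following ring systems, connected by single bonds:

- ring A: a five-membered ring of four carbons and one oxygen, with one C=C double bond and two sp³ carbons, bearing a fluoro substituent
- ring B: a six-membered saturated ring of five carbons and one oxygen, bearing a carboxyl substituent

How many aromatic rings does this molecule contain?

Ring A has two sp³ carbons, so it is not fully conjugated — not aromatic (2,3-dihydrofuran).
Ring B has only sp³ atoms, so it is not fully conjugated — not aromatic (tetrahydropyran).
No ring is aromatic. Total: 0.

0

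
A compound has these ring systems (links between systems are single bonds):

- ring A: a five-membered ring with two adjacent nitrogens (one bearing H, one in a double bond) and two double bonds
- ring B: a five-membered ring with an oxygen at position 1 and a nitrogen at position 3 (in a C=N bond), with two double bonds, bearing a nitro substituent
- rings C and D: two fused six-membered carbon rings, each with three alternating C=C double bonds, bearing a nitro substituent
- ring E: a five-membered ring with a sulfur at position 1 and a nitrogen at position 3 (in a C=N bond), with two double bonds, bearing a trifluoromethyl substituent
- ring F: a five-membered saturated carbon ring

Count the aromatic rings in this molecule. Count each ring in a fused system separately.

5

Ring A is planar and fully conjugated; 2 ring double bonds (4 π electrons) plus a heteroatom lone pair (2) give 6 π electrons. Since 6 = 4n+2 (n=1), ring A is aromatic (pyrazole).
Ring B is planar and fully conjugated; 2 ring double bonds (4 π electrons) plus a heteroatom lone pair (2) give 6 π electrons. 6 = 4(1)+2, so ring B is aromatic (oxazole).
Rings C and D form a fused bicyclic system with 10 sp² atoms and 10 π electrons from ring double bonds. 10 = 4(2)+2, so the system is aromatic and both rings count as aromatic (naphthalene).
Ring E is planar and fully conjugated; 2 ring double bonds (4 π electrons) plus a heteroatom lone pair (2) give 6 π electrons. Since 6 = 4n+2 (n=1), ring E is aromatic (thiazole).
Ring F has only sp³ atoms, so it is not fully conjugated — not aromatic (cyclopentane).
Aromatic: A, B, C, D, E. Total: 5.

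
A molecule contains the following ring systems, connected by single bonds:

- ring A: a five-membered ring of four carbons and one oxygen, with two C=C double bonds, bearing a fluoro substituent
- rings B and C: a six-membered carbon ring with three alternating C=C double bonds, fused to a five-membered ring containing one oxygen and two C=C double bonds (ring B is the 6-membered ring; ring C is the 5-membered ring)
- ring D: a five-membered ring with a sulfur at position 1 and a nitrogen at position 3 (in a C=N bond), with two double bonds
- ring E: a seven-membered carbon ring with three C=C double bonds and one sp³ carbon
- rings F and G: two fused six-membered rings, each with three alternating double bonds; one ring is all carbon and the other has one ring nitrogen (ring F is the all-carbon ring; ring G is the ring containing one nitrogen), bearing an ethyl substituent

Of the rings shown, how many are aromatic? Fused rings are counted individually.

Ring A is planar and fully conjugated; 2 ring double bonds (4 π electrons) plus a heteroatom lone pair (2) give 6 π electrons. 6 = 4(1)+2, so ring A is aromatic (furan).
Rings B and C form a fused bicyclic system (with one oxygen) with 9 sp² atoms and 10 π electrons from ring double bonds plus a heteroatom lone pair. 10 = 4(2)+2, so the system is aromatic and both rings count as aromatic (benzofuran).
Ring D has a continuous p-orbital overlap around the ring; 2 ring double bonds (4 π electrons) plus a heteroatom lone pair (2) give 6 π electrons. 6 = 4(1)+2, so ring D is aromatic (thiazole).
Ring E has one sp³ carbon, so it is not fully conjugated — not aromatic (cycloheptatriene).
Rings F and G form a fused bicyclic system (with one nitrogen) with 10 sp² atoms and 10 π electrons from ring double bonds. 10 = 4(2)+2, so the system is aromatic and both rings count as aromatic (quinoline).
Aromatic: A, B, C, D, F, G. Total: 6.

6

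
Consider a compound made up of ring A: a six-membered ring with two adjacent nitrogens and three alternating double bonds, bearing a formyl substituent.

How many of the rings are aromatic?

Ring A is fully conjugated (every ring atom contributes a p orbital); 3 ring double bonds give 6 π electrons. That satisfies 4n+2 with n=1, so ring A is aromatic (pyridazine).

1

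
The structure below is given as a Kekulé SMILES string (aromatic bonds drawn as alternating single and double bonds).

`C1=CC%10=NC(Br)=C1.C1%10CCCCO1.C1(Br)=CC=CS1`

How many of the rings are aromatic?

The SMILES encodes a six-membered ring of five carbons and one nitrogen with three alternating double bonds; a six-membered saturated ring of five carbons and one oxygen; a five-membered ring of four carbons and one sulfur, with two C=C double bonds.
The 6-membered ring with one nitrogen has a continuous p-orbital overlap around the ring; 3 ring double bonds give 6 π electrons. That satisfies 4n+2 with n=1, so it is aromatic (pyridine).
The 6-membered ring with one oxygen has only sp³ atoms, so it is not fully conjugated — not aromatic (tetrahydropyran).
The 5-membered ring with one sulfur has a continuous p-orbital overlap around the ring; 2 ring double bonds (4 π electrons) plus a heteroatom lone pair (2) give 6 π electrons. Since 6 = 4n+2 (n=1), it is aromatic (thiophene).
2 of the 3 rings are aromatic. Total: 2.

2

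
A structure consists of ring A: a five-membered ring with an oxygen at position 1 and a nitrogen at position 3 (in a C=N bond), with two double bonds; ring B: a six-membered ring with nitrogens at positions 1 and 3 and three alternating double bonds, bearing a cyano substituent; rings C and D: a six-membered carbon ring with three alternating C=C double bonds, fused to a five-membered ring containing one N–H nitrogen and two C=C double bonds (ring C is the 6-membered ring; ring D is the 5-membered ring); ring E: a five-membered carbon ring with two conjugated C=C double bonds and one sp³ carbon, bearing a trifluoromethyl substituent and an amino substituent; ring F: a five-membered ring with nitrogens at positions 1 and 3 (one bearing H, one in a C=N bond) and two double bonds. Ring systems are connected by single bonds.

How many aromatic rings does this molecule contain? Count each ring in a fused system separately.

5

Ring A is planar and fully conjugated; 2 ring double bonds (4 π electrons) plus a heteroatom lone pair (2) give 6 π electrons. 6 = 4(1)+2, so ring A is aromatic (oxazole).
Ring B is fully conjugated (every ring atom contributes a p orbital); 3 ring double bonds give 6 π electrons. That satisfies 4n+2 with n=1, so ring B is aromatic (pyrimidine).
Rings C and D form a fused bicyclic system (with one N–H) with 9 sp² atoms and 10 π electrons from ring double bonds plus a heteroatom lone pair. 10 = 4(2)+2, so the system is aromatic and both rings count as aromatic (indole).
Ring E has one sp³ carbon, so it is not fully conjugated — not aromatic (cyclopentadiene).
Ring F is planar and fully conjugated; 2 ring double bonds (4 π electrons) plus a heteroatom lone pair (2) give 6 π electrons. That satisfies 4n+2 with n=1, so ring F is aromatic (imidazole).
Aromatic: A, B, C, D, F. Total: 5.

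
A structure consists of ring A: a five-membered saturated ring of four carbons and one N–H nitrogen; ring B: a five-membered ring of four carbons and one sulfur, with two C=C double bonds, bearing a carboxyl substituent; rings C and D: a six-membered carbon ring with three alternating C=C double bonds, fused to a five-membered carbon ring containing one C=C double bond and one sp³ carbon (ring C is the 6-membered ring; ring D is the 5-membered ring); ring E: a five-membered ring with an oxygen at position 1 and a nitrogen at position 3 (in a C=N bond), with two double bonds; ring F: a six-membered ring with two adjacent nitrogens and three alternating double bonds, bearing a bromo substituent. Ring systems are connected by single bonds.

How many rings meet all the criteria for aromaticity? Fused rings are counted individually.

4

Ring A has only sp³ atoms, so it is not fully conjugated — not aromatic (pyrrolidine).
Ring B is fully conjugated (every ring atom contributes a p orbital); 2 ring double bonds (4 π electrons) plus a heteroatom lone pair (2) give 6 π electrons. That satisfies 4n+2 with n=1, so ring B is aromatic (thiophene).
Ring C is fully conjugated (every ring atom contributes a p orbital); 3 ring double bonds give 6 π electrons. That satisfies 4n+2 with n=1, so ring C is aromatic (benzene ring).
Ring D has one sp³ carbon, so it is not fully conjugated — not aromatic (cyclopentene ring).
Ring E is fully conjugated (every ring atom contributes a p orbital); 2 ring double bonds (4 π electrons) plus a heteroatom lone pair (2) give 6 π electrons. Since 6 = 4n+2 (n=1), ring E is aromatic (oxazole).
Ring F is fully conjugated (every ring atom contributes a p orbital); 3 ring double bonds give 6 π electrons. That satisfies 4n+2 with n=1, so ring F is aromatic (pyridazine).
Aromatic: B, C, E, F. Total: 4.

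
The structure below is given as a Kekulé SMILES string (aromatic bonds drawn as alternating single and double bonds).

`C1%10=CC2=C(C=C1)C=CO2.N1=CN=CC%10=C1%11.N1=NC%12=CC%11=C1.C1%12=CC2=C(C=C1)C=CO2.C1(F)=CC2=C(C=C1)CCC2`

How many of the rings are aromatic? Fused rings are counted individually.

7

The SMILES encodes a six-membered carbon ring with three alternating C=C double bonds, fused to a five-membered ring containing one oxygen and two C=C double bonds; a six-membered ring with nitrogens at positions 1 and 3 and three alternating double bonds; a six-membered ring with two adjacent nitrogens and three alternating double bonds; a six-membered carbon ring with three alternating C=C double bonds, fused to a five-membered ring containing one oxygen and two C=C double bonds; a six-membered carbon ring with three alternating C=C double bonds, fused to a saturated five-membered carbon ring.
The fused 6/5-membered bicyclic (with one oxygen) is a single π system with 9 sp² atoms and 10 π electrons from ring double bonds plus a heteroatom lone pair. 10 = 4(2)+2, so the system is aromatic and both rings count as aromatic (benzofuran).
The 6-membered ring with two nitrogens (1,3) is planar and fully conjugated; 3 ring double bonds give 6 π electrons. That satisfies 4n+2 with n=1, so it is aromatic (pyrimidine).
The 6-membered ring with two nitrogens (1,2) is planar and fully conjugated; 3 ring double bonds give 6 π electrons. That satisfies 4n+2 with n=1, so it is aromatic (pyridazine).
The fused 6/5-membered bicyclic (with one oxygen) is a single π system with 9 sp² atoms and 10 π electrons from ring double bonds plus a heteroatom lone pair. 10 = 4(2)+2, so the system is aromatic and both rings count as aromatic (benzofuran).
The 6-membered ring is planar and fully conjugated; 3 ring double bonds give 6 π electrons. That satisfies 4n+2 with n=1, so it is aromatic (benzene ring).
The 5-membered ring has three sp³ carbons, so it is not fully conjugated — not aromatic (cyclopentane ring).
7 of the 8 rings are aromatic. Total: 7.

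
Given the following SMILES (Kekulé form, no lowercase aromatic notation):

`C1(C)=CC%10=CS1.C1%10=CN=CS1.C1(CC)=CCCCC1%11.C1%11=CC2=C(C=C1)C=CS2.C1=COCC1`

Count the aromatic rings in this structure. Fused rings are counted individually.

4

The SMILES encodes a five-membered ring of four carbons and one sulfur, with two C=C double bonds; a five-membered ring with a sulfur at position 1 and a nitrogen at position 3 (in a C=N bond), with two double bonds; a six-membered carbon ring with one C=C double bond; a six-membered carbon ring with three alternating C=C double bonds, fused to a five-membered ring containing one sulfur and two C=C double bonds; a five-membered ring of four carbons and one oxygen, with one C=C double bond and two sp³ carbons.
The 5-membered ring with one sulfur is fully conjugated (every ring atom contributes a p orbital); 2 ring double bonds (4 π electrons) plus a heteroatom lone pair (2) give 6 π electrons. That satisfies 4n+2 with n=1, so it is aromatic (thiophene).
The 5-membered ring with one sulfur and one =N– is fully conjugated (every ring atom contributes a p orbital); 2 ring double bonds (4 π electrons) plus a heteroatom lone pair (2) give 6 π electrons. Since 6 = 4n+2 (n=1), it is aromatic (thiazole).
The 6-membered ring has four sp³ carbons, so it is not fully conjugated — not aromatic (cyclohexene).
The fused 6/5-membered bicyclic (with one sulfur) is a single π system with 9 sp² atoms and 10 π electrons from ring double bonds plus a heteroatom lone pair. 10 = 4(2)+2, so the system is aromatic and both rings count as aromatic (benzothiophene).
The 5-membered ring with one oxygen has two sp³ carbons, so it is not fully conjugated — not aromatic (2,3-dihydrofuran).
4 of the 6 rings are aromatic. Total: 4.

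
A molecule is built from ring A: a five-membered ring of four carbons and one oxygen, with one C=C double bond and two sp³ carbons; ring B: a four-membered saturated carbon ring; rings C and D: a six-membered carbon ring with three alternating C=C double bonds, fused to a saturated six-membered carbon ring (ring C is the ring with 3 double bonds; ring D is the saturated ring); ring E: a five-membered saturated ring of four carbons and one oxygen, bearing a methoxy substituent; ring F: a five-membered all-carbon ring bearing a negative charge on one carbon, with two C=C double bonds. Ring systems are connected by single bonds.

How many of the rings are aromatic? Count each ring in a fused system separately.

2

Ring A has two sp³ carbons, so it is not fully conjugated — not aromatic (2,3-dihydrofuran).
Ring B has only sp³ atoms, so it is not fully conjugated — not aromatic (cyclobutane).
Ring C is planar and fully conjugated; 3 ring double bonds give 6 π electrons. That satisfies 4n+2 with n=1, so ring C is aromatic (benzene ring).
Ring D has four sp³ carbons, so it is not fully conjugated — not aromatic (cyclohexane ring).
Ring E has only sp³ atoms, so it is not fully conjugated — not aromatic (tetrahydrofuran).
Ring F has a continuous p-orbital overlap around the ring; 2 ring double bonds (4 π electrons) plus the carbanion lone pair (2) give 6 π electrons. Since 6 = 4n+2 (n=1), ring F is aromatic (cyclopentadienyl anion).
Aromatic: C, F. Total: 2.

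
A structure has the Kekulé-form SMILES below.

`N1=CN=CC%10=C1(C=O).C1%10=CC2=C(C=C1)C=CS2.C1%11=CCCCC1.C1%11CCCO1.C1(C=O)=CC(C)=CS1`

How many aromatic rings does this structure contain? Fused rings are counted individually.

The SMILES encodes a six-membered ring with nitrogens at positions 1 and 3 and three alternating double bonds; a six-membered carbon ring with three alternating C=C double bonds, fused to a five-membered ring containing one sulfur and two C=C double bonds; a six-membered carbon ring with one C=C double bond; a five-membered saturated ring of four carbons and one oxygen; a five-membered ring of four carbons and one sulfur, with two C=C double bonds.
The 6-membered ring with two nitrogens (1,3) is fully conjugated (every ring atom contributes a p orbital); 3 ring double bonds give 6 π electrons. That satisfies 4n+2 with n=1, so it is aromatic (pyrimidine).
The fused 6/5-membered bicyclic (with one sulfur) is a single π system with 9 sp² atoms and 10 π electrons from ring double bonds plus a heteroatom lone pair. 10 = 4(2)+2, so the system is aromatic and both rings count as aromatic (benzothiophene).
The 6-membered ring has four sp³ carbons, so it is not fully conjugated — not aromatic (cyclohexene).
The 5-membered ring with one oxygen has only sp³ atoms, so it is not fully conjugated — not aromatic (tetrahydrofuran).
The 5-membered ring with one sulfur is planar and fully conjugated; 2 ring double bonds (4 π electrons) plus a heteroatom lone pair (2) give 6 π electrons. Since 6 = 4n+2 (n=1), it is aromatic (thiophene).
4 of the 6 rings are aromatic. Total: 4.

4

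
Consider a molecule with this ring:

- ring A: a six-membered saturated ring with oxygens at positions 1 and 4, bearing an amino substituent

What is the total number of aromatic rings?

Ring A has only sp³ atoms, so it is not fully conjugated — not aromatic (1,4-dioxane).

0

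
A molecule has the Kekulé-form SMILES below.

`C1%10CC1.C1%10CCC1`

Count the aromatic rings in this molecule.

0

The SMILES encodes a three-membered saturated carbon ring; a four-membered saturated carbon ring.
The 3-membered ring has only sp³ atoms, so it is not fully conjugated — not aromatic (cyclopropane).
The 4-membered ring has only sp³ atoms, so it is not fully conjugated — not aromatic (cyclobutane).
None of the rings are aromatic. Total: 0.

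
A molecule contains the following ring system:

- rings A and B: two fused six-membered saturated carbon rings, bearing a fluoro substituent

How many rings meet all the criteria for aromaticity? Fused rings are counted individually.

Ring A has only sp³ atoms, so it is not fully conjugated — not aromatic (cyclohexane ring).
Ring B has only sp³ atoms, so it is not fully conjugated — not aromatic (cyclohexane ring).
No ring is aromatic. Total: 0.

0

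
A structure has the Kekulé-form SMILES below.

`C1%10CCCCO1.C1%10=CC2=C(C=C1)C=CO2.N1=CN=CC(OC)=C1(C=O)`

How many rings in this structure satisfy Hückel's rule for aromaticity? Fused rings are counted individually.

3

The SMILES encodes a six-membered saturated ring of five carbons and one oxygen; a six-membered carbon ring with three alternating C=C double bonds, fused to a five-membered ring containing one oxygen and two C=C double bonds; a six-membered ring with nitrogens at positions 1 and 3 and three alternating double bonds.
The 6-membered ring with one oxygen has only sp³ atoms, so it is not fully conjugated — not aromatic (tetrahydropyran).
The fused 6/5-membered bicyclic (with one oxygen) is a single π system with 9 sp² atoms and 10 π electrons from ring double bonds plus a heteroatom lone pair. 10 = 4(2)+2, so the system is aromatic and both rings count as aromatic (benzofuran).
The 6-membered ring with two nitrogens (1,3) has a continuous p-orbital overlap around the ring; 3 ring double bonds give 6 π electrons. That satisfies 4n+2 with n=1, so it is aromatic (pyrimidine).
3 of the 4 rings are aromatic. Total: 3.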